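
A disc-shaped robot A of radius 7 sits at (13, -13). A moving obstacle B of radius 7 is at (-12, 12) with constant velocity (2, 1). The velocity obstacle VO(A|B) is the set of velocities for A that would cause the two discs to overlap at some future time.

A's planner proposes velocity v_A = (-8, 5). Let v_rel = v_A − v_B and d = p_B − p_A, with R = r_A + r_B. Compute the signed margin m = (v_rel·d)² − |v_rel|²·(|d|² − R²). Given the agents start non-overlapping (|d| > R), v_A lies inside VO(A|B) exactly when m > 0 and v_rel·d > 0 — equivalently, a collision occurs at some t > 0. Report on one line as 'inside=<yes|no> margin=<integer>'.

d = (-25, 25),  |d|² = 1250;  R = 7+7 = 14,  c = 1250−14² = 1054
v_rel = (-10, 4),  |v_rel|² = 116;  v_rel·d = (-10)·(-25) + (4)·(25) = 350
116·t² − 700·t + 1054 = 0  ⇒  m = 350² − 116·1054 = 236
m = 236 > 0,  v_rel·d = 350 > 0  ⇒  inside

inside=yes margin=236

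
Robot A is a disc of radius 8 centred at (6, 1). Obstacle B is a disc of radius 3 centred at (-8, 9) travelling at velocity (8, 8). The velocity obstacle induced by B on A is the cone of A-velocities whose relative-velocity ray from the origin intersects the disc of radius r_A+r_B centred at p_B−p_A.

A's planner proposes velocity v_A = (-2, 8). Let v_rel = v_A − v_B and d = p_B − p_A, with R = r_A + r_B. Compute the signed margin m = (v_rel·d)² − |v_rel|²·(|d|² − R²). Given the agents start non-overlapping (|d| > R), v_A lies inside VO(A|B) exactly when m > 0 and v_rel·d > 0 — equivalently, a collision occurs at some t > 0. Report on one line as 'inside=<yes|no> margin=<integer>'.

d = (-14, 8),  |d|² = 260;  R = 8+3 = 11,  c = 260−11² = 139
v_rel = (-10, 0),  |v_rel|² = 100;  v_rel·d = (-10)·(-14) + (0)·(8) = 140
100·t² − 280·t + 139 = 0  ⇒  m = 140² − 100·139 = 5700
m = 5700 > 0,  v_rel·d = 140 > 0  ⇒  inside

inside=yes margin=5700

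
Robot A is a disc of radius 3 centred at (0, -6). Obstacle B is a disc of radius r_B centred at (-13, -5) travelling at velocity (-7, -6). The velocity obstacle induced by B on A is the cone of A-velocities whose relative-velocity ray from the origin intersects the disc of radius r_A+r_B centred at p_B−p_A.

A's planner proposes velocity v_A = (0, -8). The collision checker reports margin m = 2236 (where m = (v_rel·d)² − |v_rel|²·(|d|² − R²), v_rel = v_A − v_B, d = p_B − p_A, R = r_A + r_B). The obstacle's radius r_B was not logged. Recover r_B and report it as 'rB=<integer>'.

m = 2236
d = (-13, 1);  v_rel = (7, -2),  |v_rel|² = 53
v_rel×d = (7)·(1) − (-2)·(-13) = -19
since m = R²·53 − (-19)²:  R² = (361 + 2236) / 53 = 49
R = √49 = 7  ⇒  r_B = 7 − 3 = 4

rB=4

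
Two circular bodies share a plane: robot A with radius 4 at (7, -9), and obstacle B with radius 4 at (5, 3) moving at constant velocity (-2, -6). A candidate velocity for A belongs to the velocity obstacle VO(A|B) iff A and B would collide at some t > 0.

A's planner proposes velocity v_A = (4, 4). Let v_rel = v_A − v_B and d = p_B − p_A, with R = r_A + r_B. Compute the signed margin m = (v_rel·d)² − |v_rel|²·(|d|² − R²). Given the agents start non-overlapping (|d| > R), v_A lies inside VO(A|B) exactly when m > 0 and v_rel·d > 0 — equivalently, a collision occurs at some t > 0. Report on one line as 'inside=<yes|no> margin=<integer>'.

d = (-2, 12),  |d|² = 148;  R = 4+4 = 8,  c = 148−8² = 84
v_rel = (6, 10),  |v_rel|² = 136;  v_rel·d = (6)·(-2) + (10)·(12) = 108
136·t² − 216·t + 84 = 0  ⇒  m = 108² − 136·84 = 240
m = 240 > 0,  v_rel·d = 108 > 0  ⇒  inside

inside=yes margin=240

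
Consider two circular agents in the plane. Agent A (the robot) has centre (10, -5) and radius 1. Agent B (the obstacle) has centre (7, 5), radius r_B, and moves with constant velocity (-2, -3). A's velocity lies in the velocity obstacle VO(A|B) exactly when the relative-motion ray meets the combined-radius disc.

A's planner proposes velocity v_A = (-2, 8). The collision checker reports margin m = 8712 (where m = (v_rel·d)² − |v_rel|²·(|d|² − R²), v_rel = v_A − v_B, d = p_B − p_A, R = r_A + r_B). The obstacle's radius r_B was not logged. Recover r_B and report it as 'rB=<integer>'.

m = 8712
d = (-3, 10);  v_rel = (0, 11),  |v_rel|² = 121
v_rel×d = (0)·(10) − (11)·(-3) = 33
since m = R²·121 − 33²:  R² = (1089 + 8712) / 121 = 81
R = √81 = 9  ⇒  r_B = 9 − 1 = 8

rB=8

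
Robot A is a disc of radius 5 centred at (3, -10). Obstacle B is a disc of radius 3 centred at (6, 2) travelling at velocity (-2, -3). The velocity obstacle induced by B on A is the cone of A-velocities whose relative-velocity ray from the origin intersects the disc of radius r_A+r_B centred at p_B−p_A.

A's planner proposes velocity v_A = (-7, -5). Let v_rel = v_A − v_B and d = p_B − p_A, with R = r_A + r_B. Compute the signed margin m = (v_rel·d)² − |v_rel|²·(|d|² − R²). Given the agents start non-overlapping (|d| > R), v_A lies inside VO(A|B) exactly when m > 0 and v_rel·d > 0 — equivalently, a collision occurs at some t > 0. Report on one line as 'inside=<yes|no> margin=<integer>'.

d = (3, 12),  |d|² = 153;  R = 5+3 = 8,  c = 153−8² = 89
v_rel = (-5, -2),  |v_rel|² = 29;  v_rel·d = (-5)·(3) + (-2)·(12) = -39
29·t² + 78·t + 89 = 0  ⇒  m = (-39)² − 29·89 = -1060
m = -1060 < 0,  v_rel·d = -39 < 0  ⇒  outside

inside=no margin=-1060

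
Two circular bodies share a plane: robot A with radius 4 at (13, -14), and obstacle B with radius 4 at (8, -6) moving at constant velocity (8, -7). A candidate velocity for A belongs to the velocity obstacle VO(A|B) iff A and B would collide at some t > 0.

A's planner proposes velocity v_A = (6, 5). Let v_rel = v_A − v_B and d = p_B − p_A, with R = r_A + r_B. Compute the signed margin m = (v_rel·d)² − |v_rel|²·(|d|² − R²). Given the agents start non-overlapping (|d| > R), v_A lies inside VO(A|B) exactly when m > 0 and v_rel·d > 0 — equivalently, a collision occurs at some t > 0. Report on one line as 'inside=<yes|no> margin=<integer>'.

d = (-5, 8),  |d|² = 89;  R = 4+4 = 8,  c = 89−8² = 25
v_rel = (-2, 12),  |v_rel|² = 148;  v_rel·d = (-2)·(-5) + (12)·(8) = 106
148·t² − 212·t + 25 = 0  ⇒  m = 106² − 148·25 = 7536
m = 7536 > 0,  v_rel·d = 106 > 0  ⇒  inside

inside=yes margin=7536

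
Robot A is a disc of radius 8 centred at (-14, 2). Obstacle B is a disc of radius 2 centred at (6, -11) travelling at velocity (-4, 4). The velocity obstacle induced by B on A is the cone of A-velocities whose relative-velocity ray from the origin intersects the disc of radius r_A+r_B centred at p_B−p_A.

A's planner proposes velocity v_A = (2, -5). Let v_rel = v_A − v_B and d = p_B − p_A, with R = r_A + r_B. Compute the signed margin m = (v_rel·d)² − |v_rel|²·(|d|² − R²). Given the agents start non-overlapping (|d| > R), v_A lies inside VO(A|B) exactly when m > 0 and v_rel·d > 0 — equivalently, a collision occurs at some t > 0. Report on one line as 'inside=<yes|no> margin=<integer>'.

d = (20, -13),  |d|² = 569;  R = 8+2 = 10,  c = 569−10² = 469
v_rel = (6, -9),  |v_rel|² = 117;  v_rel·d = (6)·(20) + (-9)·(-13) = 237
117·t² − 474·t + 469 = 0  ⇒  m = 237² − 117·469 = 1296
m = 1296 > 0,  v_rel·d = 237 > 0  ⇒  inside

inside=yes margin=1296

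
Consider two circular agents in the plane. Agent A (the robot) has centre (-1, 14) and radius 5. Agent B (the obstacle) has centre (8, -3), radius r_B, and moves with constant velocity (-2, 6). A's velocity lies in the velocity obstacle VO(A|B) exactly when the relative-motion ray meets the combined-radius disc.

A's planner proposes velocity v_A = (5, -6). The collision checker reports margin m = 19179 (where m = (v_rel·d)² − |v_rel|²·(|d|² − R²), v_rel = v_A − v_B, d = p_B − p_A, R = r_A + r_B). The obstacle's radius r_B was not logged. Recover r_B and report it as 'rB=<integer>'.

m = 19179
d = (9, -17);  v_rel = (7, -12),  |v_rel|² = 193
v_rel×d = (7)·(-17) − (-12)·(9) = -11
since m = R²·193 − (-11)²:  R² = (121 + 19179) / 193 = 100
R = √100 = 10  ⇒  r_B = 10 − 5 = 5

rB=5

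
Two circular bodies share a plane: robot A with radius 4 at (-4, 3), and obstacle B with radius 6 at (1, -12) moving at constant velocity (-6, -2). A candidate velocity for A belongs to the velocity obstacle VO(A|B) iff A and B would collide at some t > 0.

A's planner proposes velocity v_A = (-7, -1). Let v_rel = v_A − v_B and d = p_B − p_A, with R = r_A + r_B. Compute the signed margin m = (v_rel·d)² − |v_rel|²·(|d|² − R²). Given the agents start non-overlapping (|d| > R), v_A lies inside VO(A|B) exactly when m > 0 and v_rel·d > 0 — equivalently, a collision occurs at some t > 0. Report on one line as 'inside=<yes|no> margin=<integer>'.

d = (5, -15),  |d|² = 250;  R = 4+6 = 10,  c = 250−10² = 150
v_rel = (-1, 1),  |v_rel|² = 2;  v_rel·d = (-1)·(5) + (1)·(-15) = -20
2·t² + 40·t + 150 = 0  ⇒  m = (-20)² − 2·150 = 100
m = 100 > 0,  v_rel·d = -20 < 0  ⇒  outside

inside=no margin=100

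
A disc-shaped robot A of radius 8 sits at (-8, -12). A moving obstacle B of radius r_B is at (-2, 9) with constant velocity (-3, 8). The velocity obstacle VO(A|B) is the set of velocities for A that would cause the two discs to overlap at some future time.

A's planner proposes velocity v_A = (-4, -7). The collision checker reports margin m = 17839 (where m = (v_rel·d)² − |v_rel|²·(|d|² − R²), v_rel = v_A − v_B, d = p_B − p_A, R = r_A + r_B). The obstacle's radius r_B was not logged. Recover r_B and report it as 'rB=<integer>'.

m = 17839
d = (6, 21);  v_rel = (-1, -15),  |v_rel|² = 226
v_rel×d = (-1)·(21) − (-15)·(6) = 69
since m = R²·226 − 69²:  R² = (4761 + 17839) / 226 = 100
R = √100 = 10  ⇒  r_B = 10 − 8 = 2

rB=2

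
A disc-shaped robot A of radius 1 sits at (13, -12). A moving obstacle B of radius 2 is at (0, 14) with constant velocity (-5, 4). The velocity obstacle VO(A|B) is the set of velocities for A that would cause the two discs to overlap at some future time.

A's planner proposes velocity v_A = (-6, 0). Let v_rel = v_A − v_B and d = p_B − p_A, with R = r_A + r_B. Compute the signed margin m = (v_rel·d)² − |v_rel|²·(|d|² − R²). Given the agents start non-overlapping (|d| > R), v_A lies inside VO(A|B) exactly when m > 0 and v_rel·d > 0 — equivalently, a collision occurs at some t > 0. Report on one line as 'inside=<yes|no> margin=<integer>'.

d = (-13, 26),  |d|² = 845;  R = 1+2 = 3,  c = 845−3² = 836
v_rel = (-1, -4),  |v_rel|² = 17;  v_rel·d = (-1)·(-13) + (-4)·(26) = -91
17·t² + 182·t + 836 = 0  ⇒  m = (-91)² − 17·836 = -5931
m = -5931 < 0,  v_rel·d = -91 < 0  ⇒  outside

inside=no margin=-5931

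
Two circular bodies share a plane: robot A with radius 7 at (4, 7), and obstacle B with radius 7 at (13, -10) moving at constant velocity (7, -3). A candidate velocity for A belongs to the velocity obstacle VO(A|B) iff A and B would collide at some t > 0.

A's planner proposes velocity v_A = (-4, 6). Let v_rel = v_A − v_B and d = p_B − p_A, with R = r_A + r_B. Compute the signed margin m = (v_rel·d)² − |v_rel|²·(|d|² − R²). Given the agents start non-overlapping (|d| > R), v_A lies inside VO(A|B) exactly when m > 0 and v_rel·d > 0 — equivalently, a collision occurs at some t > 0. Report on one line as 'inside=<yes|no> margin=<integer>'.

d = (9, -17),  |d|² = 370;  R = 7+7 = 14,  c = 370−14² = 174
v_rel = (-11, 9),  |v_rel|² = 202;  v_rel·d = (-11)·(9) + (9)·(-17) = -252
202·t² + 504·t + 174 = 0  ⇒  m = (-252)² − 202·174 = 28356
m = 28356 > 0,  v_rel·d = -252 < 0  ⇒  outside

inside=no margin=28356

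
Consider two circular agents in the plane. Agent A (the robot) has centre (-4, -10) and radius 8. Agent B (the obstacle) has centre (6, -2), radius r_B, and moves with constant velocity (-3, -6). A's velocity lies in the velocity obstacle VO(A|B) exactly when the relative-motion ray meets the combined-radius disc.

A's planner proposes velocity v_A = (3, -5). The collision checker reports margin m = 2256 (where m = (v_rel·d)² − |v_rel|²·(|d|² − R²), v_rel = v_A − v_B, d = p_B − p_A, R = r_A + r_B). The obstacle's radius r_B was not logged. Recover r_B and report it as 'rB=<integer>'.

m = 2256
d = (10, 8);  v_rel = (6, 1),  |v_rel|² = 37
v_rel×d = (6)·(8) − (1)·(10) = 38
since m = R²·37 − 38²:  R² = (1444 + 2256) / 37 = 100
R = √100 = 10  ⇒  r_B = 10 − 8 = 2

rB=2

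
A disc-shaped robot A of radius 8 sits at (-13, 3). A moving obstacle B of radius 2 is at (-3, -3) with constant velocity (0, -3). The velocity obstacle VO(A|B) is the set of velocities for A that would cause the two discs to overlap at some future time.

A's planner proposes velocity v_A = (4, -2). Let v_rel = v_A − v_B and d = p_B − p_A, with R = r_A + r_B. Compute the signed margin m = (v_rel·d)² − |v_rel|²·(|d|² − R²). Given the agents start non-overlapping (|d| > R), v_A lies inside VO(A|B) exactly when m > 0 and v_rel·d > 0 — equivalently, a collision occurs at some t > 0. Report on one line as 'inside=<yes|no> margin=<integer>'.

d = (10, -6),  |d|² = 136;  R = 8+2 = 10,  c = 136−10² = 36
v_rel = (4, 1),  |v_rel|² = 17;  v_rel·d = (4)·(10) + (1)·(-6) = 34
17·t² − 68·t + 36 = 0  ⇒  m = 34² − 17·36 = 544
m = 544 > 0,  v_rel·d = 34 > 0  ⇒  inside

inside=yes margin=544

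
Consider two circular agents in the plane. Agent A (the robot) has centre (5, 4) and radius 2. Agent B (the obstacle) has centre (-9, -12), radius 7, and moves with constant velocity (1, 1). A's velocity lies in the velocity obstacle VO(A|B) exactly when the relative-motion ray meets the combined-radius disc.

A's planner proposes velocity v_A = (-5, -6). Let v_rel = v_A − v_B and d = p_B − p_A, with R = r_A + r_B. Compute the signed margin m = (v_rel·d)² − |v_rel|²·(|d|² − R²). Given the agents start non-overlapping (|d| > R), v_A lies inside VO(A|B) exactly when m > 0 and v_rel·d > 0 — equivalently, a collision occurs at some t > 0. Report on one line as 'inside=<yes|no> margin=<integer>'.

d = (-14, -16),  |d|² = 452;  R = 2+7 = 9,  c = 452−9² = 371
v_rel = (-6, -7),  |v_rel|² = 85;  v_rel·d = (-6)·(-14) + (-7)·(-16) = 196
85·t² − 392·t + 371 = 0  ⇒  m = 196² − 85·371 = 6881
m = 6881 > 0,  v_rel·d = 196 > 0  ⇒  inside

inside=yes margin=6881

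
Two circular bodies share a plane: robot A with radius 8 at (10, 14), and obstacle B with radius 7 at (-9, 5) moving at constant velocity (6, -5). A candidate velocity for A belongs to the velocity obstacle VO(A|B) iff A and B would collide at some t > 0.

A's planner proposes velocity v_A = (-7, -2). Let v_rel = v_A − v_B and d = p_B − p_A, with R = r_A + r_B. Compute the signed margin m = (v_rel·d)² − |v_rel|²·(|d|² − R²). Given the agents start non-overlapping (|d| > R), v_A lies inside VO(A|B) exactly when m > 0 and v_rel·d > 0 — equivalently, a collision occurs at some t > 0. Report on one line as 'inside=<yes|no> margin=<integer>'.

d = (-19, -9),  |d|² = 442;  R = 8+7 = 15,  c = 442−15² = 217
v_rel = (-13, 3),  |v_rel|² = 178;  v_rel·d = (-13)·(-19) + (3)·(-9) = 220
178·t² − 440·t + 217 = 0  ⇒  m = 220² − 178·217 = 9774
m = 9774 > 0,  v_rel·d = 220 > 0  ⇒  inside

inside=yes margin=9774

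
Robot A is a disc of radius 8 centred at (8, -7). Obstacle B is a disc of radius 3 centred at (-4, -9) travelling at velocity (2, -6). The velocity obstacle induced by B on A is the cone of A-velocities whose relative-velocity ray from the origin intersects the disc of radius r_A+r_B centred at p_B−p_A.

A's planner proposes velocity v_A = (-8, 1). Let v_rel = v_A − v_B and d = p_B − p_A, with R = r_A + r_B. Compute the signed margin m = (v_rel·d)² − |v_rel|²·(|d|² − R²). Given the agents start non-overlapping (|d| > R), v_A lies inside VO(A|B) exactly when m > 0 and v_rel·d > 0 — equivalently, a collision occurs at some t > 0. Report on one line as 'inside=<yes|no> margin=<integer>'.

d = (-12, -2),  |d|² = 148;  R = 8+3 = 11,  c = 148−11² = 27
v_rel = (-10, 7),  |v_rel|² = 149;  v_rel·d = (-10)·(-12) + (7)·(-2) = 106
149·t² − 212·t + 27 = 0  ⇒  m = 106² − 149·27 = 7213
m = 7213 > 0,  v_rel·d = 106 > 0  ⇒  inside

inside=yes margin=7213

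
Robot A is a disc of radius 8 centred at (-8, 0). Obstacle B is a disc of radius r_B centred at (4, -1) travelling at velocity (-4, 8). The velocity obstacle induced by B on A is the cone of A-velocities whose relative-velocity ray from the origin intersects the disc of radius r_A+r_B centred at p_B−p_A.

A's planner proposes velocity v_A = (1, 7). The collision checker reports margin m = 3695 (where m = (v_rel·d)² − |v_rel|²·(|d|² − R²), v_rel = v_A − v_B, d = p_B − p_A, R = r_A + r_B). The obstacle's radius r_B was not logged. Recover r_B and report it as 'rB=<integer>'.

m = 3695
d = (12, -1);  v_rel = (5, -1),  |v_rel|² = 26
v_rel×d = (5)·(-1) − (-1)·(12) = 7
since m = R²·26 − 7²:  R² = (49 + 3695) / 26 = 144
R = √144 = 12  ⇒  r_B = 12 − 8 = 4

rB=4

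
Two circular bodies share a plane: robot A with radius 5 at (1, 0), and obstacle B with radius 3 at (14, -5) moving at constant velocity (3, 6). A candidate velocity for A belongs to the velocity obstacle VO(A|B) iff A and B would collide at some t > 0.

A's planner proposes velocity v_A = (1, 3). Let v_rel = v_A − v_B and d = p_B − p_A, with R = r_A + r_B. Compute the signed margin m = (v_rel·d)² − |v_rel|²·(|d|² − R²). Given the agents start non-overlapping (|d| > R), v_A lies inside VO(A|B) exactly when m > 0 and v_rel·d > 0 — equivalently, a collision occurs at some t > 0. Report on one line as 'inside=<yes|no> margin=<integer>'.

d = (13, -5),  |d|² = 194;  R = 5+3 = 8,  c = 194−8² = 130
v_rel = (-2, -3),  |v_rel|² = 13;  v_rel·d = (-2)·(13) + (-3)·(-5) = -11
13·t² + 22·t + 130 = 0  ⇒  m = (-11)² − 13·130 = -1569
m = -1569 < 0,  v_rel·d = -11 < 0  ⇒  outside

inside=no margin=-1569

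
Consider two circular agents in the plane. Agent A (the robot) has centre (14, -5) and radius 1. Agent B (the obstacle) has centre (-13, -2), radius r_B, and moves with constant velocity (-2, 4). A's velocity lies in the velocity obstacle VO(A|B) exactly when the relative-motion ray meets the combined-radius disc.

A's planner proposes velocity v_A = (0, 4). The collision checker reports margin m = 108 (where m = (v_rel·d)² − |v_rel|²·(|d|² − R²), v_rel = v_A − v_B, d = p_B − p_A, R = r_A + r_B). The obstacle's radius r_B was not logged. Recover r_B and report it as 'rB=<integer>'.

m = 108
d = (-27, 3);  v_rel = (2, 0),  |v_rel|² = 4
v_rel×d = (2)·(3) − (0)·(-27) = 6
since m = R²·4 − 6²:  R² = (36 + 108) / 4 = 36
R = √36 = 6  ⇒  r_B = 6 − 1 = 5

rB=5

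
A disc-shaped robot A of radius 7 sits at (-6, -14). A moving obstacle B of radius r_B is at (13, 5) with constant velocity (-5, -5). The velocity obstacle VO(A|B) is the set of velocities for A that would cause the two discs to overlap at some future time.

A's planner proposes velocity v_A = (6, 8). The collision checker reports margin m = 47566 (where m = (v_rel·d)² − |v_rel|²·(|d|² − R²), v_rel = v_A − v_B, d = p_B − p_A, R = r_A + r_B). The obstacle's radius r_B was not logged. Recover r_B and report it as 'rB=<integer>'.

m = 47566
d = (19, 19);  v_rel = (11, 13),  |v_rel|² = 290
v_rel×d = (11)·(19) − (13)·(19) = -38
since m = R²·290 − (-38)²:  R² = (1444 + 47566) / 290 = 169
R = √169 = 13  ⇒  r_B = 13 − 7 = 6

rB=6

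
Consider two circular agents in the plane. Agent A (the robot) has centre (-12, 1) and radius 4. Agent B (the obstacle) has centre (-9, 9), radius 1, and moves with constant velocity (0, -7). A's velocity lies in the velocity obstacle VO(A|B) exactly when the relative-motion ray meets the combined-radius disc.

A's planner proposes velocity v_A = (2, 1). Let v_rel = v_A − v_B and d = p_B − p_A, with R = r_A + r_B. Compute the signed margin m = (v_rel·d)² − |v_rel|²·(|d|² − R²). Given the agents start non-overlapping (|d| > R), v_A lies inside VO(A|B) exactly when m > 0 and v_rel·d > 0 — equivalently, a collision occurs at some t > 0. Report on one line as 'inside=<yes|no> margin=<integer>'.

d = (3, 8),  |d|² = 73;  R = 4+1 = 5,  c = 73−5² = 48
v_rel = (2, 8),  |v_rel|² = 68;  v_rel·d = (2)·(3) + (8)·(8) = 70
68·t² − 140·t + 48 = 0  ⇒  m = 70² − 68·48 = 1636
m = 1636 > 0,  v_rel·d = 70 > 0  ⇒  inside

inside=yes margin=1636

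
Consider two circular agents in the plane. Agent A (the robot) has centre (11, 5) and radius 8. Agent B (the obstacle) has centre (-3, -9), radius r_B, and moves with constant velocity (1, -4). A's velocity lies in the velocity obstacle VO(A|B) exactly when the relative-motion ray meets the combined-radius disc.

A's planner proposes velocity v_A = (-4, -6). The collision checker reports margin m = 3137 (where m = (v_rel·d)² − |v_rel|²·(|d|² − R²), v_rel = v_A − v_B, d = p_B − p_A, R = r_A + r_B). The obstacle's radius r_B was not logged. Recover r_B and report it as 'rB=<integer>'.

m = 3137
d = (-14, -14);  v_rel = (-5, -2),  |v_rel|² = 29
v_rel×d = (-5)·(-14) − (-2)·(-14) = 42
since m = R²·29 − 42²:  R² = (1764 + 3137) / 29 = 169
R = √169 = 13  ⇒  r_B = 13 − 8 = 5

rB=5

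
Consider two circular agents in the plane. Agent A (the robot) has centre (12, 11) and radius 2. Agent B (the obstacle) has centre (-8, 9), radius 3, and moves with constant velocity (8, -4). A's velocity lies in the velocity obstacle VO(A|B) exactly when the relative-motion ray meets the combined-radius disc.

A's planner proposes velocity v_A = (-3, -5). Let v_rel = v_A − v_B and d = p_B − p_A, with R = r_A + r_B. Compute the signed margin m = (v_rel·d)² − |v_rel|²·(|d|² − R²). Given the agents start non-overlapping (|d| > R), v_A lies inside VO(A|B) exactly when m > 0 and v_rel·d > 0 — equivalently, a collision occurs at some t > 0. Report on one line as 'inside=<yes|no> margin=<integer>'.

d = (-20, -2),  |d|² = 404;  R = 2+3 = 5,  c = 404−5² = 379
v_rel = (-11, -1),  |v_rel|² = 122;  v_rel·d = (-11)·(-20) + (-1)·(-2) = 222
122·t² − 444·t + 379 = 0  ⇒  m = 222² − 122·379 = 3046
m = 3046 > 0,  v_rel·d = 222 > 0  ⇒  inside

inside=yes margin=3046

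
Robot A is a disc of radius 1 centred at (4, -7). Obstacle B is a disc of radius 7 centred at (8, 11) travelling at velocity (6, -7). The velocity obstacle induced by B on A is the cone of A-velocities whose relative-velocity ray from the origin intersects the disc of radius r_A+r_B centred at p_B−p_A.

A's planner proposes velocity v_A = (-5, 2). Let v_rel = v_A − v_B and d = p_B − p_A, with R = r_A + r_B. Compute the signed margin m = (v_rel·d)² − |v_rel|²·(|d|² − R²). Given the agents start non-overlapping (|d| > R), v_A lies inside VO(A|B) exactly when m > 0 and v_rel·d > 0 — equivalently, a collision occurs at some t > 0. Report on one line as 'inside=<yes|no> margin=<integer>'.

d = (4, 18),  |d|² = 340;  R = 1+7 = 8,  c = 340−8² = 276
v_rel = (-11, 9),  |v_rel|² = 202;  v_rel·d = (-11)·(4) + (9)·(18) = 118
202·t² − 236·t + 276 = 0  ⇒  m = 118² − 202·276 = -41828
m = -41828 < 0,  v_rel·d = 118 > 0  ⇒  outside

inside=no margin=-41828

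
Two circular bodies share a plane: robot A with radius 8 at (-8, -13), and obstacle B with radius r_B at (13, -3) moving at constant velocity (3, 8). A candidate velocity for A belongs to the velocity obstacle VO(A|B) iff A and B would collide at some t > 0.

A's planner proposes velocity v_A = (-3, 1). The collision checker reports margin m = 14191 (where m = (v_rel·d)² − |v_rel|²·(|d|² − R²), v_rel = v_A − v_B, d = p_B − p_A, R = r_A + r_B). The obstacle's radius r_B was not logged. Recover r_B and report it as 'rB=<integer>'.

m = 14191
d = (21, 10);  v_rel = (-6, -7),  |v_rel|² = 85
v_rel×d = (-6)·(10) − (-7)·(21) = 87
since m = R²·85 − 87²:  R² = (7569 + 14191) / 85 = 256
R = √256 = 16  ⇒  r_B = 16 − 8 = 8

rB=8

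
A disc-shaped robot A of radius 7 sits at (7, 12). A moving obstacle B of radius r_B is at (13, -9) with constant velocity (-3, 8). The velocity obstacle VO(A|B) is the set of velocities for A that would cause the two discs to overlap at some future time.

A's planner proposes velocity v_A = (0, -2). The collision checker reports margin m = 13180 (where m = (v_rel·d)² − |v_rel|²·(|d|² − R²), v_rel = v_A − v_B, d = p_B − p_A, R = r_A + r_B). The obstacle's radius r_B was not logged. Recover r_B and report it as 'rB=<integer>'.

m = 13180
d = (6, -21);  v_rel = (3, -10),  |v_rel|² = 109
v_rel×d = (3)·(-21) − (-10)·(6) = -3
since m = R²·109 − (-3)²:  R² = (9 + 13180) / 109 = 121
R = √121 = 11  ⇒  r_B = 11 − 7 = 4

rB=4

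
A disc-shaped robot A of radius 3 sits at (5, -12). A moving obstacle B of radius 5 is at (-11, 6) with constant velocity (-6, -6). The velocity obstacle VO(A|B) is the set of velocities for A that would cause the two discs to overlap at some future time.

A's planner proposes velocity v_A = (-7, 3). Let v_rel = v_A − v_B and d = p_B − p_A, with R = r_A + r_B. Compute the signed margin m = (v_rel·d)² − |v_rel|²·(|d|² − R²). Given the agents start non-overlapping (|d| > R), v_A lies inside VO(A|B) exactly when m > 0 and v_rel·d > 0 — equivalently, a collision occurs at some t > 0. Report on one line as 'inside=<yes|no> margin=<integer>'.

d = (-16, 18),  |d|² = 580;  R = 3+5 = 8,  c = 580−8² = 516
v_rel = (-1, 9),  |v_rel|² = 82;  v_rel·d = (-1)·(-16) + (9)·(18) = 178
82·t² − 356·t + 516 = 0  ⇒  m = 178² − 82·516 = -10628
m = -10628 < 0,  v_rel·d = 178 > 0  ⇒  outside

inside=no margin=-10628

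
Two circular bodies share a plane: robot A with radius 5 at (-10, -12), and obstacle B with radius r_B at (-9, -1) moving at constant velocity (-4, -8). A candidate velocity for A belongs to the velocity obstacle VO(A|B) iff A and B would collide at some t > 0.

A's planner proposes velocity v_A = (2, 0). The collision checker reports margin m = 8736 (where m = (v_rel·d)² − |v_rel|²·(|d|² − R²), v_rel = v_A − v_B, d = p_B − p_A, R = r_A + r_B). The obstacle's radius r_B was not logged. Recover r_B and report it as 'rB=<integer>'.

m = 8736
d = (1, 11);  v_rel = (6, 8),  |v_rel|² = 100
v_rel×d = (6)·(11) − (8)·(1) = 58
since m = R²·100 − 58²:  R² = (3364 + 8736) / 100 = 121
R = √121 = 11  ⇒  r_B = 11 − 5 = 6

rB=6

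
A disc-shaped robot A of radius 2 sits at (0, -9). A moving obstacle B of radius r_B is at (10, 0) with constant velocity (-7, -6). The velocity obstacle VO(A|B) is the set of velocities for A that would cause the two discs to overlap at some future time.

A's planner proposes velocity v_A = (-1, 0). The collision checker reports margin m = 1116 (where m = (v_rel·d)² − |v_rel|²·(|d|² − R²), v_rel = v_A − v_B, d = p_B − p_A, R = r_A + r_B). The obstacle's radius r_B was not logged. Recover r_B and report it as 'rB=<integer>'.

m = 1116
d = (10, 9);  v_rel = (6, 6),  |v_rel|² = 72
v_rel×d = (6)·(9) − (6)·(10) = -6
since m = R²·72 − (-6)²:  R² = (36 + 1116) / 72 = 16
R = √16 = 4  ⇒  r_B = 4 − 2 = 2

rB=2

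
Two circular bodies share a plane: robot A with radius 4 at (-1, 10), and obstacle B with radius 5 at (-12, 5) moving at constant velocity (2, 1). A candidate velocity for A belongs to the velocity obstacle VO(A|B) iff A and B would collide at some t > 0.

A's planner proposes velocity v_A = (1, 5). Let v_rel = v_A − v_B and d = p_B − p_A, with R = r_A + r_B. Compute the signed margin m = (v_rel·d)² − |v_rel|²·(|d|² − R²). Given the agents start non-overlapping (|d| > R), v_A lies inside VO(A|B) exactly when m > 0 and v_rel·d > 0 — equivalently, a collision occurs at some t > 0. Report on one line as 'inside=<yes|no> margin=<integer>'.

d = (-11, -5),  |d|² = 146;  R = 4+5 = 9,  c = 146−9² = 65
v_rel = (-1, 4),  |v_rel|² = 17;  v_rel·d = (-1)·(-11) + (4)·(-5) = -9
17·t² + 18·t + 65 = 0  ⇒  m = (-9)² − 17·65 = -1024
m = -1024 < 0,  v_rel·d = -9 < 0  ⇒  outside

inside=no margin=-1024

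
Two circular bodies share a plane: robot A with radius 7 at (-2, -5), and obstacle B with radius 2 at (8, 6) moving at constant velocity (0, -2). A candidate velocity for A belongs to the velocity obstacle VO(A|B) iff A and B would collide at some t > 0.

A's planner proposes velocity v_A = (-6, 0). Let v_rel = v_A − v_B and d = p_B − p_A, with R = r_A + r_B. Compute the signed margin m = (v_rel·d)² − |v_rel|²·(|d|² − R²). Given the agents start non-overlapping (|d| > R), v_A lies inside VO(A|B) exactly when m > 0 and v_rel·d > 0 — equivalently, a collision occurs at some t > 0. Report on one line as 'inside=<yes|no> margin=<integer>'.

d = (10, 11),  |d|² = 221;  R = 7+2 = 9,  c = 221−9² = 140
v_rel = (-6, 2),  |v_rel|² = 40;  v_rel·d = (-6)·(10) + (2)·(11) = -38
40·t² + 76·t + 140 = 0  ⇒  m = (-38)² − 40·140 = -4156
m = -4156 < 0,  v_rel·d = -38 < 0  ⇒  outside

inside=no margin=-4156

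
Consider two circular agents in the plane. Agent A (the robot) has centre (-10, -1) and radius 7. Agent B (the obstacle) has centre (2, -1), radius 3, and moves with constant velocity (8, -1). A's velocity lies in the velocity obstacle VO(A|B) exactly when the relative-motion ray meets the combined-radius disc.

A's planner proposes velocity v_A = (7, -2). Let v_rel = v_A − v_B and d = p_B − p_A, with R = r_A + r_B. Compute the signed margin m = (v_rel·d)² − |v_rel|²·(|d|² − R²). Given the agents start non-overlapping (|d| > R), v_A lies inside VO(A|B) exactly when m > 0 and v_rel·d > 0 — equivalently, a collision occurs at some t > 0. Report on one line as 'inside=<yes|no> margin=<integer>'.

d = (12, 0),  |d|² = 144;  R = 7+3 = 10,  c = 144−10² = 44
v_rel = (-1, -1),  |v_rel|² = 2;  v_rel·d = (-1)·(12) + (-1)·(0) = -12
2·t² + 24·t + 44 = 0  ⇒  m = (-12)² − 2·44 = 56
m = 56 > 0,  v_rel·d = -12 < 0  ⇒  outside

inside=no margin=56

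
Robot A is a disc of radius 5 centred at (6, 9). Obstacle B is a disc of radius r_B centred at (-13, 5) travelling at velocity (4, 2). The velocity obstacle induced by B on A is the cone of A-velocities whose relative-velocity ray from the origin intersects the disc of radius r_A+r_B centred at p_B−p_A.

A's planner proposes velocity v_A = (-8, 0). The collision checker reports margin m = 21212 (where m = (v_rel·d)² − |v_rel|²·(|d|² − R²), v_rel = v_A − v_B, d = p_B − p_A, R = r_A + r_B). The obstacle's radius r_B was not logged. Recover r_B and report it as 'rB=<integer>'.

m = 21212
d = (-19, -4);  v_rel = (-12, -2),  |v_rel|² = 148
v_rel×d = (-12)·(-4) − (-2)·(-19) = 10
since m = R²·148 − 10²:  R² = (100 + 21212) / 148 = 144
R = √144 = 12  ⇒  r_B = 12 − 5 = 7

rB=7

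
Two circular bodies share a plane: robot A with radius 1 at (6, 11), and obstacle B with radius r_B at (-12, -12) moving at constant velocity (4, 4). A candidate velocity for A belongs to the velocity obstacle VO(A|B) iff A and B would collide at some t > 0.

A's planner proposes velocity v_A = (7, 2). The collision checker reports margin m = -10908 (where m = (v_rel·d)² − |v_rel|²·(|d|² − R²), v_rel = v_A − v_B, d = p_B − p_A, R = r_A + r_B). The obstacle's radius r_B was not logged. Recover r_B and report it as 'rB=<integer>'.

m = -10908
d = (-18, -23);  v_rel = (3, -2),  |v_rel|² = 13
v_rel×d = (3)·(-23) − (-2)·(-18) = -105
since m = R²·13 − (-105)²:  R² = (11025 + -10908) / 13 = 9
R = √9 = 3  ⇒  r_B = 3 − 1 = 2

rB=2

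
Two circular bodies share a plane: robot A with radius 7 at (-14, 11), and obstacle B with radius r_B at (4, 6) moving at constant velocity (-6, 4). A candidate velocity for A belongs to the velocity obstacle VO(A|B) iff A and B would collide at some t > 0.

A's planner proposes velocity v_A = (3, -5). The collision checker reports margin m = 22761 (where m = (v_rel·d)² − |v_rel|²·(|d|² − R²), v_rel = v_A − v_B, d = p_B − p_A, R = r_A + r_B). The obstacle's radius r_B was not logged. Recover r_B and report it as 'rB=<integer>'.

m = 22761
d = (18, -5);  v_rel = (9, -9),  |v_rel|² = 162
v_rel×d = (9)·(-5) − (-9)·(18) = 117
since m = R²·162 − 117²:  R² = (13689 + 22761) / 162 = 225
R = √225 = 15  ⇒  r_B = 15 − 7 = 8

rB=8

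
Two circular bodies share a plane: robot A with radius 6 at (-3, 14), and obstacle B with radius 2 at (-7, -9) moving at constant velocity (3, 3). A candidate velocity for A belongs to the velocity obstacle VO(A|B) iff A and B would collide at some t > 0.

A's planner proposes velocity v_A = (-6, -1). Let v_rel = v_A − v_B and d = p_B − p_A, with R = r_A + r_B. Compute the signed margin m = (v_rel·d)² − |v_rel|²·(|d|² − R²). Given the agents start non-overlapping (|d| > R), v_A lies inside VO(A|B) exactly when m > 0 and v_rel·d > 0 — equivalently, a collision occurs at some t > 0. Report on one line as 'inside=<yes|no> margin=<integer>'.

d = (-4, -23),  |d|² = 545;  R = 6+2 = 8,  c = 545−8² = 481
v_rel = (-9, -4),  |v_rel|² = 97;  v_rel·d = (-9)·(-4) + (-4)·(-23) = 128
97·t² − 256·t + 481 = 0  ⇒  m = 128² − 97·481 = -30273
m = -30273 < 0,  v_rel·d = 128 > 0  ⇒  outside

inside=no margin=-30273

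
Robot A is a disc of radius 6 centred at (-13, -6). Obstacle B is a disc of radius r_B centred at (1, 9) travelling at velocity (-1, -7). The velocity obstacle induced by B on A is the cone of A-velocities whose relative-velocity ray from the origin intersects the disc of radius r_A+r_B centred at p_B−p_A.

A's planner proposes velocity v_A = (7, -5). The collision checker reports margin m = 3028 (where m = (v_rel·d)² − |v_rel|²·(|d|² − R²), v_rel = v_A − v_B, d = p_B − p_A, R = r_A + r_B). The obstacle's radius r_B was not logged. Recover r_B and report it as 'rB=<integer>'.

m = 3028
d = (14, 15);  v_rel = (8, 2),  |v_rel|² = 68
v_rel×d = (8)·(15) − (2)·(14) = 92
since m = R²·68 − 92²:  R² = (8464 + 3028) / 68 = 169
R = √169 = 13  ⇒  r_B = 13 − 6 = 7

rB=7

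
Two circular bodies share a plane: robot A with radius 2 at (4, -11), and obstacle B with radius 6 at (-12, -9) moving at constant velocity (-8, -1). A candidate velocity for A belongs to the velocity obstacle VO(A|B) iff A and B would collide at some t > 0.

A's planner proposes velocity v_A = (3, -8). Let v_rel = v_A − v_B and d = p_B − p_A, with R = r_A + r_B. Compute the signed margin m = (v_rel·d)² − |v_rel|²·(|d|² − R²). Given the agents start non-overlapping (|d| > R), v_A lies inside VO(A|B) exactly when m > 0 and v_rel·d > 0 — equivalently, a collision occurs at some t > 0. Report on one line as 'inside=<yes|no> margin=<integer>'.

d = (-16, 2),  |d|² = 260;  R = 2+6 = 8,  c = 260−8² = 196
v_rel = (11, -7),  |v_rel|² = 170;  v_rel·d = (11)·(-16) + (-7)·(2) = -190
170·t² + 380·t + 196 = 0  ⇒  m = (-190)² − 170·196 = 2780
m = 2780 > 0,  v_rel·d = -190 < 0  ⇒  outside

inside=no margin=2780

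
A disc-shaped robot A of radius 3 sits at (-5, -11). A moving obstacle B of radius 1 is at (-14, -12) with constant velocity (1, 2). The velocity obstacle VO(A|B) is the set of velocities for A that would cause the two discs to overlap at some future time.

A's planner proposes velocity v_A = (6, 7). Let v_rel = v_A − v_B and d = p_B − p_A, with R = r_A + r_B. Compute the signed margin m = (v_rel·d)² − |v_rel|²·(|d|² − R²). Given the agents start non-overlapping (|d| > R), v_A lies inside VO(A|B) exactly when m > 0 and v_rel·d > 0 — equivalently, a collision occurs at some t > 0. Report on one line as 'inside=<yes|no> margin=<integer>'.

d = (-9, -1),  |d|² = 82;  R = 3+1 = 4,  c = 82−4² = 66
v_rel = (5, 5),  |v_rel|² = 50;  v_rel·d = (5)·(-9) + (5)·(-1) = -50
50·t² + 100·t + 66 = 0  ⇒  m = (-50)² − 50·66 = -800
m = -800 < 0,  v_rel·d = -50 < 0  ⇒  outside

inside=no margin=-800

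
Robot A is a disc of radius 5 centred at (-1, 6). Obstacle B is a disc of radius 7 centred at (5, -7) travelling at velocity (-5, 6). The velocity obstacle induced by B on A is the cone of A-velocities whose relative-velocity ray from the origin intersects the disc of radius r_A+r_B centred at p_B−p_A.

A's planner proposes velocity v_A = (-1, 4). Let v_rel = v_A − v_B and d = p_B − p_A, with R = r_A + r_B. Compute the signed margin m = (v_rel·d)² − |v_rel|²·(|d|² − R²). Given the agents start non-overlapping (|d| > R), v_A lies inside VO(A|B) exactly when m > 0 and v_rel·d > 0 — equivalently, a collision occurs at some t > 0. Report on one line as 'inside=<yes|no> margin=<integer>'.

d = (6, -13),  |d|² = 205;  R = 5+7 = 12,  c = 205−12² = 61
v_rel = (4, -2),  |v_rel|² = 20;  v_rel·d = (4)·(6) + (-2)·(-13) = 50
20·t² − 100·t + 61 = 0  ⇒  m = 50² − 20·61 = 1280
m = 1280 > 0,  v_rel·d = 50 > 0  ⇒  inside

inside=yes margin=1280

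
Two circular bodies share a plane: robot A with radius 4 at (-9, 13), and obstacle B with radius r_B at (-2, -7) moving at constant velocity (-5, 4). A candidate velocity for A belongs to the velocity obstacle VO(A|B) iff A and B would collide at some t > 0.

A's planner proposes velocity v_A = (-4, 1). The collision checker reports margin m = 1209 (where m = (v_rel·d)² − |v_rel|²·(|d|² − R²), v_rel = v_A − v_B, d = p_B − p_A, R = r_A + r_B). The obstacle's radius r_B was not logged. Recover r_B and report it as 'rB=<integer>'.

m = 1209
d = (7, -20);  v_rel = (1, -3),  |v_rel|² = 10
v_rel×d = (1)·(-20) − (-3)·(7) = 1
since m = R²·10 − 1²:  R² = (1 + 1209) / 10 = 121
R = √121 = 11  ⇒  r_B = 11 − 4 = 7

rB=7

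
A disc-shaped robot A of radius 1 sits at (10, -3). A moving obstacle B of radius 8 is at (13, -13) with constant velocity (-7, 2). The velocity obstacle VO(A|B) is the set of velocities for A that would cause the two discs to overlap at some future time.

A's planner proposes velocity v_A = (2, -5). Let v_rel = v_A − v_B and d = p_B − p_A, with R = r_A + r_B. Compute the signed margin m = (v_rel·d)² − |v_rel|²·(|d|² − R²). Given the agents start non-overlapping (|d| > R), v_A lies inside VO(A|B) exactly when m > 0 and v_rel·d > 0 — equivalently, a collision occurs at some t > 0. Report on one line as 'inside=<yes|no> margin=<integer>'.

d = (3, -10),  |d|² = 109;  R = 1+8 = 9,  c = 109−9² = 28
v_rel = (9, -7),  |v_rel|² = 130;  v_rel·d = (9)·(3) + (-7)·(-10) = 97
130·t² − 194·t + 28 = 0  ⇒  m = 97² − 130·28 = 5769
m = 5769 > 0,  v_rel·d = 97 > 0  ⇒  inside

inside=yes margin=5769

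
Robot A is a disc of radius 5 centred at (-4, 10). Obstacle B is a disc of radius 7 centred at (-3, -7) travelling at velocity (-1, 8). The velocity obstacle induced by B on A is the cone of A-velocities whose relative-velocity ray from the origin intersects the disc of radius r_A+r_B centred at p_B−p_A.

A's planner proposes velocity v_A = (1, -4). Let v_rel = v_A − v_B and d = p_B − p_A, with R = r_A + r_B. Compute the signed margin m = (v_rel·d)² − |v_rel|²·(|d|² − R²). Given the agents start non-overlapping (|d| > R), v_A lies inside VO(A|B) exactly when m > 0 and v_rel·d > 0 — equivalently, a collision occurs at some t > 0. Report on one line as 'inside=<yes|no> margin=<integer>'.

d = (1, -17),  |d|² = 290;  R = 5+7 = 12,  c = 290−12² = 146
v_rel = (2, -12),  |v_rel|² = 148;  v_rel·d = (2)·(1) + (-12)·(-17) = 206
148·t² − 412·t + 146 = 0  ⇒  m = 206² − 148·146 = 20828
m = 20828 > 0,  v_rel·d = 206 > 0  ⇒  inside

inside=yes margin=20828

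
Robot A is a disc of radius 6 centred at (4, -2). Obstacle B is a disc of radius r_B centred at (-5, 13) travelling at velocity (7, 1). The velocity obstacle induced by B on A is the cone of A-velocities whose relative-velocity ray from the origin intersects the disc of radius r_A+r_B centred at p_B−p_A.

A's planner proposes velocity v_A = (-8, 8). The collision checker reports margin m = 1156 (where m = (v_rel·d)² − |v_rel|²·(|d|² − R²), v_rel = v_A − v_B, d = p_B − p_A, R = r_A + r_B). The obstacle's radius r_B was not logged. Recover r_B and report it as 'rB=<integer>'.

m = 1156
d = (-9, 15);  v_rel = (-15, 7),  |v_rel|² = 274
v_rel×d = (-15)·(15) − (7)·(-9) = -162
since m = R²·274 − (-162)²:  R² = (26244 + 1156) / 274 = 100
R = √100 = 10  ⇒  r_B = 10 − 6 = 4

rB=4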